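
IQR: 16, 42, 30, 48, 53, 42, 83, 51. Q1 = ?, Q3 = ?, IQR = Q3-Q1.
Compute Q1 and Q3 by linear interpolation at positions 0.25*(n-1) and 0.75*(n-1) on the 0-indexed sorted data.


Sorted: 16, 30, 42, 42, 48, 51, 53, 83
Q1 (25th %ile) = 39.0000
Q3 (75th %ile) = 51.5000
IQR = 51.5000 - 39.0000 = 12.5000

IQR = 12.5000


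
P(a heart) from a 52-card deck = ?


13 hearts in 52 cards
P = 13/52 = 0.2500

P = 0.2500


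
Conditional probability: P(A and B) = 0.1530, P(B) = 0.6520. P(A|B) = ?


P(A|B) = 0.1530/0.6520 = 0.2347

P(A|B) = 0.2347


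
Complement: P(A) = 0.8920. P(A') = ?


P(not A) = 1 - 0.8920 = 0.1080

P(not A) = 0.1080


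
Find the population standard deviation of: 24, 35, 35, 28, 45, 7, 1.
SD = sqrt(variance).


Mean = 25.0000
Variance = 215.7143
SD = sqrt(215.7143) = 14.6872

SD = 14.6872


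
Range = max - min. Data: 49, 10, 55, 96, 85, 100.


Max = 100, Min = 10
Range = 100 - 10 = 90

Range = 90


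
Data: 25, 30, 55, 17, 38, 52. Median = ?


Sorted: 17, 25, 30, 38, 52, 55
n = 6 (even)
Middle values: 30 and 38
Median = (30+38)/2 = 34.0000

Median = 34.0000


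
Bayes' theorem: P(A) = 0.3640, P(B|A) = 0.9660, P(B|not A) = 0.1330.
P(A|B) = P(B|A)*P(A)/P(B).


P(B) = P(B|A)*P(A) + P(B|A')*P(A')
= 0.9660*0.3640 + 0.1330*0.6360
= 0.351624 + 0.084588 = 0.436212
P(A|B) = 0.351624/0.436212 = 0.8061

P(A|B) = 0.8061


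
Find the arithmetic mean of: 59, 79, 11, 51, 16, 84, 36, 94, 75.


Sum = 59 + 79 + 11 + 51 + 16 + 84 + 36 + 94 + 75 = 505
n = 9
Mean = 505/9 = 56.1111

Mean = 56.1111


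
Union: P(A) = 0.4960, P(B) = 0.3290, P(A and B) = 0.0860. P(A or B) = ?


P(A∪B) = 0.4960 + 0.3290 - 0.0860
= 0.8250 - 0.0860
= 0.7390

P(A∪B) = 0.7390


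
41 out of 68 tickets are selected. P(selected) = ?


P = 41/68 = 0.6029

P = 0.6029


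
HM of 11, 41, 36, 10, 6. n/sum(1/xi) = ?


Sum of reciprocals = 1/11 + 1/41 + 1/36 + 1/10 + 1/6 = 0.409744
HM = 5/0.409744 = 12.2027

HM = 12.2027


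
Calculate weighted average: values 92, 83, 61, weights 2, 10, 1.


Numerator = 92*2 + 83*10 + 61*1 = 1075
Denominator = 2 + 10 + 1 = 13
WM = 1075/13 = 82.6923

WM = 82.6923


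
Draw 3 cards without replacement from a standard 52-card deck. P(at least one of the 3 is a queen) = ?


P(at least one) = 1 - P(none)
P(none) = (48/52) × (47/51) × (46/50) = 0.782624
P(at least one) = 1 - 0.782624 = 0.2174

P = 0.2174


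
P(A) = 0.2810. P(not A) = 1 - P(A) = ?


P(not A) = 1 - 0.2810 = 0.7190

P(not A) = 0.7190


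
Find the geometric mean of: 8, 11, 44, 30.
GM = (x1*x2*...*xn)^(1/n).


Product = 8 × 11 × 44 × 30 = 116160
GM = 116160^(1/4) = 18.4614

GM = 18.4614


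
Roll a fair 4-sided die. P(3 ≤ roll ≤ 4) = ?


Favorable outcomes (3 ≤ roll ≤ 4): 2
Total outcomes = 4
P = 2/4 = 0.5000

P = 0.5000


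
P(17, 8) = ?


P(17,8) = 17!/9!
= 355687428096000/362880
= 980179200

P(17,8) = 980179200


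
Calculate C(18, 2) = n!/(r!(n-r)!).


C(18,2) = 18!/(2! × 16!)
= 6402373705728000/(2 × 20922789888000)
= 153

C(18,2) = 153


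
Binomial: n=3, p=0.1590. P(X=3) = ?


C(3,3) = 1
p^3 = 0.004020
(1-p)^0 = 1.000000
P = 1 * 0.004020 * 1.000000 = 0.0040

P(X=3) = 0.0040


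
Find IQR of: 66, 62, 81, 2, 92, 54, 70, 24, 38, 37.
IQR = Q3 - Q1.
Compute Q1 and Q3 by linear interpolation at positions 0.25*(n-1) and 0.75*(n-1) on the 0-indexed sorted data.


Sorted: 2, 24, 37, 38, 54, 62, 66, 70, 81, 92
Q1 (25th %ile) = 37.2500
Q3 (75th %ile) = 69.0000
IQR = 69.0000 - 37.2500 = 31.7500

IQR = 31.7500


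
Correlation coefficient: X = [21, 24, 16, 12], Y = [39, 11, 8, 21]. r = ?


Mean X = 18.2500, Mean Y = 19.7500
SD X = 4.602988, SD Y = 12.111462
Cov = 5.312500
r = 5.312500/(4.602988*12.111462) = 0.0953

r = 0.0953


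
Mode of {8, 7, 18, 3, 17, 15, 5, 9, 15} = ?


Frequencies: 3:1, 5:1, 7:1, 8:1, 9:1, 15:2, 17:1, 18:1
Max frequency = 2
Mode = 15

Mode = 15


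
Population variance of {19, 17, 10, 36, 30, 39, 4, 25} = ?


Mean = 22.5000
Squared deviations: 12.2500, 30.2500, 156.2500, 182.2500, 56.2500, 272.2500, 342.2500, 6.2500
Sum = 1058.0000
Variance = 1058.0000/8 = 132.2500

Variance = 132.2500


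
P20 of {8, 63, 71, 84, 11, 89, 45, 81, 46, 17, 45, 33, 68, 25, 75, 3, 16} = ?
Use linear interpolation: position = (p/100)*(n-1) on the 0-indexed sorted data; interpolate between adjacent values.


Sorted: 3, 8, 11, 16, 17, 25, 33, 45, 45, 46, 63, 68, 71, 75, 81, 84, 89
n = 17
Index = 20/100 * 16 = 3.2000
Lower = data[3] = 16, Upper = data[4] = 17
P20 = 16 + 0.2000*(1) = 16.2000

P20 = 16.2000


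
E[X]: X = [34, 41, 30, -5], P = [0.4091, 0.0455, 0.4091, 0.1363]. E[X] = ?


E[X] = 34*0.4091 + 41*0.0455 + 30*0.4091 - 5*0.1363
= 13.9094 + 1.8655 + 12.2730 - 0.6815
= 27.3664

E[X] = 27.3664


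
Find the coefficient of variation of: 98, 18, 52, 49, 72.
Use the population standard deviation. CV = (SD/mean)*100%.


Mean = 57.8000
SD = 26.5058
CV = (26.5058/57.8000)*100 = 45.8579%

CV = 45.8579%


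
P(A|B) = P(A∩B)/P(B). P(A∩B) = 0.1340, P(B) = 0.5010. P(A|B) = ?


P(A|B) = 0.1340/0.5010 = 0.2675

P(A|B) = 0.2675


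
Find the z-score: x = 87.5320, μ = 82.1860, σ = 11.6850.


z = (87.5320 - 82.1860)/11.6850
= 5.3460/11.6850
= 0.4575

z = 0.4575


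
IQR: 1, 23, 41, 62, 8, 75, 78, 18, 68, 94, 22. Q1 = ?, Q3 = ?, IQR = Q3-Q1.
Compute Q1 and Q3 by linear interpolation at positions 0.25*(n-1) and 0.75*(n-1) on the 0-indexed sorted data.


Sorted: 1, 8, 18, 22, 23, 41, 62, 68, 75, 78, 94
Q1 (25th %ile) = 20.0000
Q3 (75th %ile) = 71.5000
IQR = 71.5000 - 20.0000 = 51.5000

IQR = 51.5000


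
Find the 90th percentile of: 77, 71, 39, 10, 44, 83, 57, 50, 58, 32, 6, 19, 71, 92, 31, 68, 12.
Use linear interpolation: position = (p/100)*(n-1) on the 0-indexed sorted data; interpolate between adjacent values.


Sorted: 6, 10, 12, 19, 31, 32, 39, 44, 50, 57, 58, 68, 71, 71, 77, 83, 92
n = 17
Index = 90/100 * 16 = 14.4000
Lower = data[14] = 77, Upper = data[15] = 83
P90 = 77 + 0.4000*(6) = 79.4000

P90 = 79.4000


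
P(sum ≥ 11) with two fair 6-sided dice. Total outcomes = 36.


Total outcomes = 6×6 = 36
Favorable (sum ≥ 11): 3
P = 3/36 = 0.0833

P = 0.0833


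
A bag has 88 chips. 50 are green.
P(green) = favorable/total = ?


P = 50/88 = 0.5682

P = 0.5682


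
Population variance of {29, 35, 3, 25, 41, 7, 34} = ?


Mean = 24.8571
Squared deviations: 17.1633, 102.8776, 477.7347, 0.0204, 260.5918, 318.8776, 83.5918
Sum = 1260.8571
Variance = 1260.8571/7 = 180.1224

Variance = 180.1224


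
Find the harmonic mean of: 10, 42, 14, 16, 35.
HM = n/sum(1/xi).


Sum of reciprocals = 1/10 + 1/42 + 1/14 + 1/16 + 1/35 = 0.286310
HM = 5/0.286310 = 17.4636

HM = 17.4636


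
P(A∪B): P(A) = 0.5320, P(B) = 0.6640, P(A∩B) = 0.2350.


P(A∪B) = 0.5320 + 0.6640 - 0.2350
= 1.1960 - 0.2350
= 0.9610

P(A∪B) = 0.9610


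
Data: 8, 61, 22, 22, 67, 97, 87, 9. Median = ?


Sorted: 8, 9, 22, 22, 61, 67, 87, 97
n = 8 (even)
Middle values: 22 and 61
Median = (22+61)/2 = 41.5000

Median = 41.5000


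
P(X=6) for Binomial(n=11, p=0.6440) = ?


C(11,6) = 462
p^6 = 0.071337
(1-p)^5 = 0.005718
P = 462 * 0.071337 * 0.005718 = 0.1885

P(X=6) = 0.1885


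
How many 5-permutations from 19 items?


P(19,5) = 19!/14!
= 121645100408832000/87178291200
= 1395360

P(19,5) = 1395360


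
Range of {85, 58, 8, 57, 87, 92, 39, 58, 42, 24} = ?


Max = 92, Min = 8
Range = 92 - 8 = 84

Range = 84


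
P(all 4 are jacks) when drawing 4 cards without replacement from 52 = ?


P(all jacks) = (4/52) × (3/51) × (2/50) × (1/49)
= 3.6938e-06

P = 3.6938e-06


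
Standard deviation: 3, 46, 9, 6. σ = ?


Mean = 16.0000
Variance = 304.5000
SD = sqrt(304.5000) = 17.4499

SD = 17.4499


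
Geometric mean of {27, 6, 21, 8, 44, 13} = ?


Product = 27 × 6 × 21 × 8 × 44 × 13 = 15567552
GM = 15567552^(1/6) = 15.8017

GM = 15.8017


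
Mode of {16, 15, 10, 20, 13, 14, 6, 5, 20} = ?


Frequencies: 5:1, 6:1, 10:1, 13:1, 14:1, 15:1, 16:1, 20:2
Max frequency = 2
Mode = 20

Mode = 20


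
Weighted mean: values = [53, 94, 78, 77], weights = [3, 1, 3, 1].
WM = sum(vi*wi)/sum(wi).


Numerator = 53*3 + 94*1 + 78*3 + 77*1 = 564
Denominator = 3 + 1 + 3 + 1 = 8
WM = 564/8 = 70.5000

WM = 70.5000


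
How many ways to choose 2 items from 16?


C(16,2) = 16!/(2! × 14!)
= 20922789888000/(2 × 87178291200)
= 120

C(16,2) = 120


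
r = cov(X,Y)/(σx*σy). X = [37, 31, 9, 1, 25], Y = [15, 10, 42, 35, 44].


Mean X = 20.6000, Mean Y = 29.2000
SD X = 13.529228, SD Y = 14.048487
Cov = -125.920000
r = -125.920000/(13.529228*14.048487) = -0.6625

r = -0.6625


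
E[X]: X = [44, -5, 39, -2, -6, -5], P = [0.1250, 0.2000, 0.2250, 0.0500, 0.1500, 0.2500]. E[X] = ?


E[X] = 44*0.1250 - 5*0.2000 + 39*0.2250 - 2*0.0500 - 6*0.1500 - 5*0.2500
= 5.5000 - 1.0000 + 8.7750 - 0.1000 - 0.9000 - 1.2500
= 11.0250

E[X] = 11.0250


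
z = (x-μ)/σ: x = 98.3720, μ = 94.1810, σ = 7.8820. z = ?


z = (98.3720 - 94.1810)/7.8820
= 4.1910/7.8820
= 0.5317

z = 0.5317


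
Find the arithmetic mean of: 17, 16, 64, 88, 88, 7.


Sum = 17 + 16 + 64 + 88 + 88 + 7 = 280
n = 6
Mean = 280/6 = 46.6667

Mean = 46.6667


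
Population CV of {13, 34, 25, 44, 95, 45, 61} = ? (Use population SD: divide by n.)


Mean = 45.2857
SD = 24.7889
CV = (24.7889/45.2857)*100 = 54.7389%

CV = 54.7389%


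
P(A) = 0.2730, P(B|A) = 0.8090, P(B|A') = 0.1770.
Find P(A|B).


P(B) = P(B|A)*P(A) + P(B|A')*P(A')
= 0.8090*0.2730 + 0.1770*0.7270
= 0.220857 + 0.128679 = 0.349536
P(A|B) = 0.220857/0.349536 = 0.6319

P(A|B) = 0.6319


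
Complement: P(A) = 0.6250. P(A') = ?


P(not A) = 1 - 0.6250 = 0.3750

P(not A) = 0.3750


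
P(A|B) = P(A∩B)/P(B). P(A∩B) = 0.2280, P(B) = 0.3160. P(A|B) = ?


P(A|B) = 0.2280/0.3160 = 0.7215

P(A|B) = 0.7215


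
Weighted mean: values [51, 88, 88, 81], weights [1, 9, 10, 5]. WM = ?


Numerator = 51*1 + 88*9 + 88*10 + 81*5 = 2128
Denominator = 1 + 9 + 10 + 5 = 25
WM = 2128/25 = 85.1200

WM = 85.1200


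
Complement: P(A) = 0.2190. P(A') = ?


P(not A) = 1 - 0.2190 = 0.7810

P(not A) = 0.7810


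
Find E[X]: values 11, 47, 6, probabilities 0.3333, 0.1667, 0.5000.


E[X] = 11*0.3333 + 47*0.1667 + 6*0.5000
= 3.6663 + 7.8349 + 3.0000
= 14.5012

E[X] = 14.5012


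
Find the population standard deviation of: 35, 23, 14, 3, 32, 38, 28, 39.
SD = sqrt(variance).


Mean = 26.5000
Variance = 139.2500
SD = sqrt(139.2500) = 11.8004

SD = 11.8004


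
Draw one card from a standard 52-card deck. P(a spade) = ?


13 spades in 52 cards
P = 13/52 = 0.2500

P = 0.2500


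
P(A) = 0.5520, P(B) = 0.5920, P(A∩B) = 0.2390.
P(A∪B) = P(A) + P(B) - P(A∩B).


P(A∪B) = 0.5520 + 0.5920 - 0.2390
= 1.1440 - 0.2390
= 0.9050

P(A∪B) = 0.9050


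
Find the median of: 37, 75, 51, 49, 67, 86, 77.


Sorted: 37, 49, 51, 67, 75, 77, 86
n = 7 (odd)
Middle value = 67

Median = 67


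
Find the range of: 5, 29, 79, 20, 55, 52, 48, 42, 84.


Max = 84, Min = 5
Range = 84 - 5 = 79

Range = 79


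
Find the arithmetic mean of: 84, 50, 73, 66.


Sum = 84 + 50 + 73 + 66 = 273
n = 4
Mean = 273/4 = 68.2500

Mean = 68.2500


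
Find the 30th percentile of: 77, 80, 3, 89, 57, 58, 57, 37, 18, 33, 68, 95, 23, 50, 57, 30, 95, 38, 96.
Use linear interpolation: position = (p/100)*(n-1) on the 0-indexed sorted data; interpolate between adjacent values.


Sorted: 3, 18, 23, 30, 33, 37, 38, 50, 57, 57, 57, 58, 68, 77, 80, 89, 95, 95, 96
n = 19
Index = 30/100 * 18 = 5.4000
Lower = data[5] = 37, Upper = data[6] = 38
P30 = 37 + 0.4000*(1) = 37.4000

P30 = 37.4000


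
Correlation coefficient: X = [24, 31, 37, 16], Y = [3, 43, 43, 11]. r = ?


Mean X = 27.0000, Mean Y = 25.0000
SD X = 7.842194, SD Y = 18.220867
Cov = 118.000000
r = 118.000000/(7.842194*18.220867) = 0.8258

r = 0.8258


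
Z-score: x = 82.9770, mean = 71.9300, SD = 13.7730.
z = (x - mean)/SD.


z = (82.9770 - 71.9300)/13.7730
= 11.0470/13.7730
= 0.8021

z = 0.8021


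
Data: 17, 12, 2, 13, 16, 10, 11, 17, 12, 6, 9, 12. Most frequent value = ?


Frequencies: 2:1, 6:1, 9:1, 10:1, 11:1, 12:3, 13:1, 16:1, 17:2
Max frequency = 3
Mode = 12

Mode = 12


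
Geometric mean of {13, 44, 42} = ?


Product = 13 × 44 × 42 = 24024
GM = 24024^(1/3) = 28.8546

GM = 28.8546


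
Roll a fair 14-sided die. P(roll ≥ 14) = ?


Favorable outcomes (roll ≥ 14): 1
Total outcomes = 14
P = 1/14 = 0.0714

P = 0.0714


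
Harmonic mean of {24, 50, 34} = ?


Sum of reciprocals = 1/24 + 1/50 + 1/34 = 0.091078
HM = 3/0.091078 = 32.9386

HM = 32.9386


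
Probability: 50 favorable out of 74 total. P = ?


P = 50/74 = 0.6757

P = 0.6757


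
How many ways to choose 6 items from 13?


C(13,6) = 13!/(6! × 7!)
= 6227020800/(720 × 5040)
= 1716

C(13,6) = 1716


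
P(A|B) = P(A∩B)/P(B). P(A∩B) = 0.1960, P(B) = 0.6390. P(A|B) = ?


P(A|B) = 0.1960/0.6390 = 0.3067

P(A|B) = 0.3067


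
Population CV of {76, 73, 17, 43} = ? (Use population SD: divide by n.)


Mean = 52.2500
SD = 24.0975
CV = (24.0975/52.2500)*100 = 46.1195%

CV = 46.1195%


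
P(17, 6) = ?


P(17,6) = 17!/11!
= 355687428096000/39916800
= 8910720

P(17,6) = 8910720


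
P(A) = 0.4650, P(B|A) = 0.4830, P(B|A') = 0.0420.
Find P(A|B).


P(B) = P(B|A)*P(A) + P(B|A')*P(A')
= 0.4830*0.4650 + 0.0420*0.5350
= 0.224595 + 0.022470 = 0.247065
P(A|B) = 0.224595/0.247065 = 0.9091

P(A|B) = 0.9091


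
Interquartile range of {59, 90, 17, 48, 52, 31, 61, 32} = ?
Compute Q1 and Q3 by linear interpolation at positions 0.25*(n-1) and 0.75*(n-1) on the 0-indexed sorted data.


Sorted: 17, 31, 32, 48, 52, 59, 61, 90
Q1 (25th %ile) = 31.7500
Q3 (75th %ile) = 59.5000
IQR = 59.5000 - 31.7500 = 27.7500

IQR = 27.7500


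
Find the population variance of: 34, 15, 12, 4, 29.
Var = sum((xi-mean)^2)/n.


Mean = 18.8000
Squared deviations: 231.0400, 14.4400, 46.2400, 219.0400, 104.0400
Sum = 614.8000
Variance = 614.8000/5 = 122.9600

Variance = 122.9600


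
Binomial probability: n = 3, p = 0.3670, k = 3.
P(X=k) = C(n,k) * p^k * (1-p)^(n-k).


C(3,3) = 1
p^3 = 0.049431
(1-p)^0 = 1.000000
P = 1 * 0.049431 * 1.000000 = 0.0494

P(X=3) = 0.0494


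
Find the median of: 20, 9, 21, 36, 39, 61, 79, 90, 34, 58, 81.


Sorted: 9, 20, 21, 34, 36, 39, 58, 61, 79, 81, 90
n = 11 (odd)
Middle value = 39

Median = 39


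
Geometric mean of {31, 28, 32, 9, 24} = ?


Product = 31 × 28 × 32 × 9 × 24 = 5999616
GM = 5999616^(1/5) = 22.6790

GM = 22.6790


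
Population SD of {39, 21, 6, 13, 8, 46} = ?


Mean = 22.1667
Variance = 233.1389
SD = sqrt(233.1389) = 15.2689

SD = 15.2689


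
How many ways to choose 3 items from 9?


C(9,3) = 9!/(3! × 6!)
= 362880/(6 × 720)
= 84

C(9,3) = 84


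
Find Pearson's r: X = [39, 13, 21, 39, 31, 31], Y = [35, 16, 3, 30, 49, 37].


Mean X = 29.0000, Mean Y = 28.3333
SD X = 9.380832, SD Y = 14.962917
Cov = 90.333333
r = 90.333333/(9.380832*14.962917) = 0.6436

r = 0.6436


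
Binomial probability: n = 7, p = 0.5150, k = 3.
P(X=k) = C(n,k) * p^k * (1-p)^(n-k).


C(7,3) = 35
p^3 = 0.136591
(1-p)^4 = 0.055331
P = 35 * 0.136591 * 0.055331 = 0.2645

P(X=3) = 0.2645


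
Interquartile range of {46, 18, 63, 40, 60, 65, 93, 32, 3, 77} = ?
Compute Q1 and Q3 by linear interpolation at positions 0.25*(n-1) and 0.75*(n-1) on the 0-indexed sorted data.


Sorted: 3, 18, 32, 40, 46, 60, 63, 65, 77, 93
Q1 (25th %ile) = 34.0000
Q3 (75th %ile) = 64.5000
IQR = 64.5000 - 34.0000 = 30.5000

IQR = 30.5000


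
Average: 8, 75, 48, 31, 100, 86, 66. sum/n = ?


Sum = 8 + 75 + 48 + 31 + 100 + 86 + 66 = 414
n = 7
Mean = 414/7 = 59.1429

Mean = 59.1429


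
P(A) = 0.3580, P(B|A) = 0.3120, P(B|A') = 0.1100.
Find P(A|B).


P(B) = P(B|A)*P(A) + P(B|A')*P(A')
= 0.3120*0.3580 + 0.1100*0.6420
= 0.111696 + 0.070620 = 0.182316
P(A|B) = 0.111696/0.182316 = 0.6127

P(A|B) = 0.6127


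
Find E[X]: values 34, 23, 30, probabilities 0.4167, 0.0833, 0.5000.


E[X] = 34*0.4167 + 23*0.0833 + 30*0.5000
= 14.1678 + 1.9159 + 15.0000
= 31.0837

E[X] = 31.0837


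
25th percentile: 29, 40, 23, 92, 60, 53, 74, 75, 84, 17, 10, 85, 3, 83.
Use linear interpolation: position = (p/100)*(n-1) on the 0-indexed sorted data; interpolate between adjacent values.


Sorted: 3, 10, 17, 23, 29, 40, 53, 60, 74, 75, 83, 84, 85, 92
n = 14
Index = 25/100 * 13 = 3.2500
Lower = data[3] = 23, Upper = data[4] = 29
P25 = 23 + 0.2500*(6) = 24.5000

P25 = 24.5000


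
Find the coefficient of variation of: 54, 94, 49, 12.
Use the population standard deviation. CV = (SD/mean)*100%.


Mean = 52.2500
SD = 29.0549
CV = (29.0549/52.2500)*100 = 55.6075%

CV = 55.6075%


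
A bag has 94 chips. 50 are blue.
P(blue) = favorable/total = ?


P = 50/94 = 0.5319

P = 0.5319


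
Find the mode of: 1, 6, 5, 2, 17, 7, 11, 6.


Frequencies: 1:1, 2:1, 5:1, 6:2, 7:1, 11:1, 17:1
Max frequency = 2
Mode = 6

Mode = 6


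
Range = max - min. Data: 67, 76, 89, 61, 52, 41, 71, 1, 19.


Max = 89, Min = 1
Range = 89 - 1 = 88

Range = 88


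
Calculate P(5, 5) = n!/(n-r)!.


P(5,5) = 5!/0!
= 120/1
= 120

P(5,5) = 120


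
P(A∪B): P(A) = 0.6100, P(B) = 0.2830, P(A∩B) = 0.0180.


P(A∪B) = 0.6100 + 0.2830 - 0.0180
= 0.8930 - 0.0180
= 0.8750

P(A∪B) = 0.8750


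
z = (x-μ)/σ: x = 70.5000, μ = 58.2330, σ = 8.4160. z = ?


z = (70.5000 - 58.2330)/8.4160
= 12.2670/8.4160
= 1.4576

z = 1.4576


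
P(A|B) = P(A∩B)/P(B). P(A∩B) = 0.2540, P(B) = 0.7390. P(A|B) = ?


P(A|B) = 0.2540/0.7390 = 0.3437

P(A|B) = 0.3437


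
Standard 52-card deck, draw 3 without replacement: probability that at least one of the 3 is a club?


P(at least one) = 1 - P(none)
P(none) = (39/52) × (38/51) × (37/50) = 0.413529
P(at least one) = 1 - 0.413529 = 0.5865

P = 0.5865


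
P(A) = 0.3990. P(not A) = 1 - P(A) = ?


P(not A) = 1 - 0.3990 = 0.6010

P(not A) = 0.6010


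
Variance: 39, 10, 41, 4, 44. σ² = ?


Mean = 27.6000
Squared deviations: 129.9600, 309.7600, 179.5600, 556.9600, 268.9600
Sum = 1445.2000
Variance = 1445.2000/5 = 289.0400

Variance = 289.0400


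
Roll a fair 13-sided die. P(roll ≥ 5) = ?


Favorable outcomes (roll ≥ 5): 9
Total outcomes = 13
P = 9/13 = 0.6923

P = 0.6923


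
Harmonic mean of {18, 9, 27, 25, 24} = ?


Sum of reciprocals = 1/18 + 1/9 + 1/27 + 1/25 + 1/24 = 0.285370
HM = 5/0.285370 = 17.5211

HM = 17.5211


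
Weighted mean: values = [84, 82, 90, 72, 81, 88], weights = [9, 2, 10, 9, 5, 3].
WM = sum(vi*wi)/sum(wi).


Numerator = 84*9 + 82*2 + 90*10 + 72*9 + 81*5 + 88*3 = 3137
Denominator = 9 + 2 + 10 + 9 + 5 + 3 = 38
WM = 3137/38 = 82.5526

WM = 82.5526


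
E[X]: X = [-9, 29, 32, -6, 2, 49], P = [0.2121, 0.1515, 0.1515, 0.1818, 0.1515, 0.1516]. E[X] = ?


E[X] = -9*0.2121 + 29*0.1515 + 32*0.1515 - 6*0.1818 + 2*0.1515 + 49*0.1516
= -1.9089 + 4.3935 + 4.8480 - 1.0908 + 0.3030 + 7.4284
= 13.9732

E[X] = 13.9732


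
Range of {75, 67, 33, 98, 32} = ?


Max = 98, Min = 32
Range = 98 - 32 = 66

Range = 66


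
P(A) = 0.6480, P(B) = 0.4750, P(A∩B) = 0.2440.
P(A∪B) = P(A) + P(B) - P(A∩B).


P(A∪B) = 0.6480 + 0.4750 - 0.2440
= 1.1230 - 0.2440
= 0.8790

P(A∪B) = 0.8790


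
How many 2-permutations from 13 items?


P(13,2) = 13!/11!
= 6227020800/39916800
= 156

P(13,2) = 156


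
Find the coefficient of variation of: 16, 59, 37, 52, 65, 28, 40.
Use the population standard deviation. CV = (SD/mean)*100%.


Mean = 42.4286
SD = 16.1144
CV = (16.1144/42.4286)*100 = 37.9800%

CV = 37.9800%


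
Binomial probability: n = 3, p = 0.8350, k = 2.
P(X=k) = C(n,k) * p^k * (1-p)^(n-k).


C(3,2) = 3
p^2 = 0.697225
(1-p)^1 = 0.165000
P = 3 * 0.697225 * 0.165000 = 0.3451

P(X=2) = 0.3451


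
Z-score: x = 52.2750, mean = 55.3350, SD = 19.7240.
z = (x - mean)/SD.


z = (52.2750 - 55.3350)/19.7240
= -3.0600/19.7240
= -0.1551

z = -0.1551


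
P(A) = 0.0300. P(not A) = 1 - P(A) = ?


P(not A) = 1 - 0.0300 = 0.9700

P(not A) = 0.9700


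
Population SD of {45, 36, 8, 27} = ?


Mean = 29.0000
Variance = 187.5000
SD = sqrt(187.5000) = 13.6931

SD = 13.6931


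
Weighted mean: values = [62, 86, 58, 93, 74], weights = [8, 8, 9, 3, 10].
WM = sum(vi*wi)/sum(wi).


Numerator = 62*8 + 86*8 + 58*9 + 93*3 + 74*10 = 2725
Denominator = 8 + 8 + 9 + 3 + 10 = 38
WM = 2725/38 = 71.7105

WM = 71.7105


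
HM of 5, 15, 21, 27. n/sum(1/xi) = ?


Sum of reciprocals = 1/5 + 1/15 + 1/21 + 1/27 = 0.351323
HM = 4/0.351323 = 11.3855

HM = 11.3855


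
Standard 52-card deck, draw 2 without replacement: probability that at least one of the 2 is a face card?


P(at least one) = 1 - P(none)
P(none) = (40/52) × (39/51) = 0.588235
P(at least one) = 1 - 0.588235 = 0.4118

P = 0.4118


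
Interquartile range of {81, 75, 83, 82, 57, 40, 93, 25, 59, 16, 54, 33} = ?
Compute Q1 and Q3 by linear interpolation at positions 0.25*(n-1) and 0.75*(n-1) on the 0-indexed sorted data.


Sorted: 16, 25, 33, 40, 54, 57, 59, 75, 81, 82, 83, 93
Q1 (25th %ile) = 38.2500
Q3 (75th %ile) = 81.2500
IQR = 81.2500 - 38.2500 = 43.0000

IQR = 43.0000


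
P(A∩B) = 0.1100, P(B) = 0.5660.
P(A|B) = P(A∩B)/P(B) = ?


P(A|B) = 0.1100/0.5660 = 0.1943

P(A|B) = 0.1943


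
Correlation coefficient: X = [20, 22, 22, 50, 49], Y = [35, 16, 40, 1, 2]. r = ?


Mean X = 32.6000, Mean Y = 18.8000
SD X = 13.821722, SD Y = 16.240690
Cov = -196.880000
r = -196.880000/(13.821722*16.240690) = -0.8771

r = -0.8771


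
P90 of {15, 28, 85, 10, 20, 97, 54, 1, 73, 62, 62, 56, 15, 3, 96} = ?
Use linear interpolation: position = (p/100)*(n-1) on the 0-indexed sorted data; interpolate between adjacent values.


Sorted: 1, 3, 10, 15, 15, 20, 28, 54, 56, 62, 62, 73, 85, 96, 97
n = 15
Index = 90/100 * 14 = 12.6000
Lower = data[12] = 85, Upper = data[13] = 96
P90 = 85 + 0.6000*(11) = 91.6000

P90 = 91.6000


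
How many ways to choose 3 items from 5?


C(5,3) = 5!/(3! × 2!)
= 120/(6 × 2)
= 10

C(5,3) = 10


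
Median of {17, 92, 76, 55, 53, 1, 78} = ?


Sorted: 1, 17, 53, 55, 76, 78, 92
n = 7 (odd)
Middle value = 55

Median = 55


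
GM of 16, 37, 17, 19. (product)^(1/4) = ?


Product = 16 × 37 × 17 × 19 = 191216
GM = 191216^(1/4) = 20.9113

GM = 20.9113


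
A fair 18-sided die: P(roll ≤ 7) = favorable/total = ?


Favorable outcomes (roll ≤ 7): 7
Total outcomes = 18
P = 7/18 = 0.3889

P = 0.3889


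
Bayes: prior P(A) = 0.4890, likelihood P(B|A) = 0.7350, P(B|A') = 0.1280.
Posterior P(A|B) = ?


P(B) = P(B|A)*P(A) + P(B|A')*P(A')
= 0.7350*0.4890 + 0.1280*0.5110
= 0.359415 + 0.065408 = 0.424823
P(A|B) = 0.359415/0.424823 = 0.8460

P(A|B) = 0.8460


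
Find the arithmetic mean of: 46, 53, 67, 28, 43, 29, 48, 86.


Sum = 46 + 53 + 67 + 28 + 43 + 29 + 48 + 86 = 400
n = 8
Mean = 400/8 = 50.0000

Mean = 50.0000


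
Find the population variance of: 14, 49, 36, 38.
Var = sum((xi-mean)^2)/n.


Mean = 34.2500
Squared deviations: 410.0625, 217.5625, 3.0625, 14.0625
Sum = 644.7500
Variance = 644.7500/4 = 161.1875

Variance = 161.1875


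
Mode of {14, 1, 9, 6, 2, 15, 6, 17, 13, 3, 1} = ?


Frequencies: 1:2, 2:1, 3:1, 6:2, 9:1, 13:1, 14:1, 15:1, 17:1
Max frequency = 2
Mode = 1, 6

Mode = 1, 6


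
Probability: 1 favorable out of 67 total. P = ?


P = 1/67 = 0.0149

P = 0.0149


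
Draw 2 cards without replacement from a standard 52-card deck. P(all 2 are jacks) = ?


P(all jacks) = (4/52) × (3/51)
= 0.0045

P = 0.0045


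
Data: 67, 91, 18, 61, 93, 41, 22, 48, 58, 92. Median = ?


Sorted: 18, 22, 41, 48, 58, 61, 67, 91, 92, 93
n = 10 (even)
Middle values: 58 and 61
Median = (58+61)/2 = 59.5000

Median = 59.5000


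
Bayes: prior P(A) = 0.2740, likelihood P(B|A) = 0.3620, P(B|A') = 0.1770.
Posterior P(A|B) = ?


P(B) = P(B|A)*P(A) + P(B|A')*P(A')
= 0.3620*0.2740 + 0.1770*0.7260
= 0.099188 + 0.128502 = 0.227690
P(A|B) = 0.099188/0.227690 = 0.4356

P(A|B) = 0.4356


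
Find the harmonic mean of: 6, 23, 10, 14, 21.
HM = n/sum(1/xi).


Sum of reciprocals = 1/6 + 1/23 + 1/10 + 1/14 + 1/21 = 0.429193
HM = 5/0.429193 = 11.6498

HM = 11.6498


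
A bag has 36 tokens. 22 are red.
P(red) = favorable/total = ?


P = 22/36 = 0.6111

P = 0.6111


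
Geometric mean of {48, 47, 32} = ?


Product = 48 × 47 × 32 = 72192
GM = 72192^(1/3) = 41.6386

GM = 41.6386


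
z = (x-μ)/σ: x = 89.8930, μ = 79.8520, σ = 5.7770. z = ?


z = (89.8930 - 79.8520)/5.7770
= 10.0410/5.7770
= 1.7381

z = 1.7381


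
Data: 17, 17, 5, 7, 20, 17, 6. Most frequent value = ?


Frequencies: 5:1, 6:1, 7:1, 17:3, 20:1
Max frequency = 3
Mode = 17

Mode = 17


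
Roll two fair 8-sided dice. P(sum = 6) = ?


Total outcomes = 8×8 = 64
Favorable (sum = 6): 5
P = 5/64 = 0.0781

P = 0.0781


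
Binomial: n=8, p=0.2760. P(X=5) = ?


C(8,5) = 56
p^5 = 0.001602
(1-p)^3 = 0.379503
P = 56 * 0.001602 * 0.379503 = 0.0340

P(X=5) = 0.0340


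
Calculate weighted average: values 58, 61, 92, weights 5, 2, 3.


Numerator = 58*5 + 61*2 + 92*3 = 688
Denominator = 5 + 2 + 3 = 10
WM = 688/10 = 68.8000

WM = 68.8000


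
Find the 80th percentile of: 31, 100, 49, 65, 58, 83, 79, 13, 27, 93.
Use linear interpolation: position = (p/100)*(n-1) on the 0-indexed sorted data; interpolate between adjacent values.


Sorted: 13, 27, 31, 49, 58, 65, 79, 83, 93, 100
n = 10
Index = 80/100 * 9 = 7.2000
Lower = data[7] = 83, Upper = data[8] = 93
P80 = 83 + 0.2000*(10) = 85.0000

P80 = 85.0000


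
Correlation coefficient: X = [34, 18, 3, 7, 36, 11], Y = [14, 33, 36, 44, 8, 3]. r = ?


Mean X = 18.1667, Mean Y = 23.0000
SD X = 12.746459, SD Y = 15.362291
Cov = -116.666667
r = -116.666667/(12.746459*15.362291) = -0.5958

r = -0.5958


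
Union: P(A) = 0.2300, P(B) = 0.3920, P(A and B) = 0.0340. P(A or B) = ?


P(A∪B) = 0.2300 + 0.3920 - 0.0340
= 0.6220 - 0.0340
= 0.5880

P(A∪B) = 0.5880


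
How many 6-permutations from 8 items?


P(8,6) = 8!/2!
= 40320/2
= 20160

P(8,6) = 20160


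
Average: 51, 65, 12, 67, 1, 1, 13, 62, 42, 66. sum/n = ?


Sum = 51 + 65 + 12 + 67 + 1 + 1 + 13 + 62 + 42 + 66 = 380
n = 10
Mean = 380/10 = 38.0000

Mean = 38.0000


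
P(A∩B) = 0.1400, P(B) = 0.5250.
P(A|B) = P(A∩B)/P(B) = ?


P(A|B) = 0.1400/0.5250 = 0.2667

P(A|B) = 0.2667


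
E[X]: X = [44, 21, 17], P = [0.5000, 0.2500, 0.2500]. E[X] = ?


E[X] = 44*0.5000 + 21*0.2500 + 17*0.2500
= 22.0000 + 5.2500 + 4.2500
= 31.5000

E[X] = 31.5000


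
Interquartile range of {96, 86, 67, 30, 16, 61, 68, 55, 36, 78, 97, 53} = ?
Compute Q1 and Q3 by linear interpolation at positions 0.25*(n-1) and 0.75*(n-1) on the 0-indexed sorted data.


Sorted: 16, 30, 36, 53, 55, 61, 67, 68, 78, 86, 96, 97
Q1 (25th %ile) = 48.7500
Q3 (75th %ile) = 80.0000
IQR = 80.0000 - 48.7500 = 31.2500

IQR = 31.2500


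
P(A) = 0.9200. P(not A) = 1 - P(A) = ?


P(not A) = 1 - 0.9200 = 0.0800

P(not A) = 0.0800


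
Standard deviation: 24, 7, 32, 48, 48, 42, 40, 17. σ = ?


Mean = 32.2500
Variance = 198.6875
SD = sqrt(198.6875) = 14.0957

SD = 14.0957


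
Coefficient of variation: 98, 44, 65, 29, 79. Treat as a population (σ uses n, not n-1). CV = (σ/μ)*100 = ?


Mean = 63.0000
SD = 24.5031
CV = (24.5031/63.0000)*100 = 38.8937%

CV = 38.8937%


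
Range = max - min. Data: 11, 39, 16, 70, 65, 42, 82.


Max = 82, Min = 11
Range = 82 - 11 = 71

Range = 71


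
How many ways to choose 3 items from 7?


C(7,3) = 7!/(3! × 4!)
= 5040/(6 × 24)
= 35

C(7,3) = 35


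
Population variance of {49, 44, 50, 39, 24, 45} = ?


Mean = 41.8333
Squared deviations: 51.3611, 4.6944, 66.6944, 8.0278, 318.0278, 10.0278
Sum = 458.8333
Variance = 458.8333/6 = 76.4722

Variance = 76.4722


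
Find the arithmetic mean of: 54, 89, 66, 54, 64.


Sum = 54 + 89 + 66 + 54 + 64 = 327
n = 5
Mean = 327/5 = 65.4000

Mean = 65.4000


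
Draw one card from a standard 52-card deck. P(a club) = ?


13 clubs in 52 cards
P = 13/52 = 0.2500

P = 0.2500


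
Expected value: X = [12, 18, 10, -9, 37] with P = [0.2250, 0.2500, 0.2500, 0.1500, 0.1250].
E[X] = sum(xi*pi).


E[X] = 12*0.2250 + 18*0.2500 + 10*0.2500 - 9*0.1500 + 37*0.1250
= 2.7000 + 4.5000 + 2.5000 - 1.3500 + 4.6250
= 12.9750

E[X] = 12.9750


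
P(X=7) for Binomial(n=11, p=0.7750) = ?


C(11,7) = 330
p^7 = 0.167924
(1-p)^4 = 0.002563
P = 330 * 0.167924 * 0.002563 = 0.1420

P(X=7) = 0.1420


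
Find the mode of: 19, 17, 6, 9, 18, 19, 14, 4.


Frequencies: 4:1, 6:1, 9:1, 14:1, 17:1, 18:1, 19:2
Max frequency = 2
Mode = 19

Mode = 19


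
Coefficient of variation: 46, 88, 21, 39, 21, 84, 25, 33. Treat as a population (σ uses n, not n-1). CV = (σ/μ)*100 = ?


Mean = 44.6250
SD = 25.2534
CV = (25.2534/44.6250)*100 = 56.5903%

CV = 56.5903%


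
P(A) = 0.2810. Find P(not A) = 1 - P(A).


P(not A) = 1 - 0.2810 = 0.7190

P(not A) = 0.7190


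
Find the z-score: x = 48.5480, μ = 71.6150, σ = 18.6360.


z = (48.5480 - 71.6150)/18.6360
= -23.0670/18.6360
= -1.2378

z = -1.2378


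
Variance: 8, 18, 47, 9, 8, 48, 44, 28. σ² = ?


Mean = 26.2500
Squared deviations: 333.0625, 68.0625, 430.5625, 297.5625, 333.0625, 473.0625, 315.0625, 3.0625
Sum = 2253.5000
Variance = 2253.5000/8 = 281.6875

Variance = 281.6875


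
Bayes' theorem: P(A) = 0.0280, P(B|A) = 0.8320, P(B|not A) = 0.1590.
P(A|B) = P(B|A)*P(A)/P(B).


P(B) = P(B|A)*P(A) + P(B|A')*P(A')
= 0.8320*0.0280 + 0.1590*0.9720
= 0.023296 + 0.154548 = 0.177844
P(A|B) = 0.023296/0.177844 = 0.1310

P(A|B) = 0.1310


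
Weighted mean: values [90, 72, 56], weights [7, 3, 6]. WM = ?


Numerator = 90*7 + 72*3 + 56*6 = 1182
Denominator = 7 + 3 + 6 = 16
WM = 1182/16 = 73.8750

WM = 73.8750


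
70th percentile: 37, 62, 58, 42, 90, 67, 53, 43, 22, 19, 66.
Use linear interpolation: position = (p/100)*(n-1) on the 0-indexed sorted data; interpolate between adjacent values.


Sorted: 19, 22, 37, 42, 43, 53, 58, 62, 66, 67, 90
n = 11
Index = 70/100 * 10 = 7.0000
Lower = data[7] = 62, Upper = data[8] = 66
P70 = 62 + 0*(4) = 62.0000

P70 = 62.0000


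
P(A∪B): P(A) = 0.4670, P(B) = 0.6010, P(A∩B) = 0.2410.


P(A∪B) = 0.4670 + 0.6010 - 0.2410
= 1.0680 - 0.2410
= 0.8270

P(A∪B) = 0.8270


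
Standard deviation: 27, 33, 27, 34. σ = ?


Mean = 30.2500
Variance = 10.6875
SD = sqrt(10.6875) = 3.2692

SD = 3.2692


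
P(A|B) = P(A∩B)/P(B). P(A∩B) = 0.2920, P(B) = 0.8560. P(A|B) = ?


P(A|B) = 0.2920/0.8560 = 0.3411

P(A|B) = 0.3411


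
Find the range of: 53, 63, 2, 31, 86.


Max = 86, Min = 2
Range = 86 - 2 = 84

Range = 84


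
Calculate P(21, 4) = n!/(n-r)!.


P(21,4) = 21!/17!
= 51090942171709440000/355687428096000
= 143640

P(21,4) = 143640


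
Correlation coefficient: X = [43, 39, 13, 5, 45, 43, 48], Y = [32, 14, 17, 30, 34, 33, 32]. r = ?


Mean X = 33.7143, Mean Y = 27.4286
SD X = 15.970636, SD Y = 7.669180
Cov = 43.551020
r = 43.551020/(15.970636*7.669180) = 0.3556

r = 0.3556


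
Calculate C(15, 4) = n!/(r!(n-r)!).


C(15,4) = 15!/(4! × 11!)
= 1307674368000/(24 × 39916800)
= 1365

C(15,4) = 1365


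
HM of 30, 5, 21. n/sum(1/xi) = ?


Sum of reciprocals = 1/30 + 1/5 + 1/21 = 0.280952
HM = 3/0.280952 = 10.6780

HM = 10.6780


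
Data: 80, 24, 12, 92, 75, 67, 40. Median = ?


Sorted: 12, 24, 40, 67, 75, 80, 92
n = 7 (odd)
Middle value = 67

Median = 67


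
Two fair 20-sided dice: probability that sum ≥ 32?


Total outcomes = 20×20 = 400
Favorable (sum ≥ 32): 45
P = 45/400 = 0.1125

P = 0.1125


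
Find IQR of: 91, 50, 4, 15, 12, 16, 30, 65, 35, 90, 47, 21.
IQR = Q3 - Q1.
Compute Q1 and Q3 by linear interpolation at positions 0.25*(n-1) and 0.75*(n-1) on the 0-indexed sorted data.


Sorted: 4, 12, 15, 16, 21, 30, 35, 47, 50, 65, 90, 91
Q1 (25th %ile) = 15.7500
Q3 (75th %ile) = 53.7500
IQR = 53.7500 - 15.7500 = 38.0000

IQR = 38.0000


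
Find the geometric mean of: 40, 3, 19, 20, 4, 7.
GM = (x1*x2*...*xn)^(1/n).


Product = 40 × 3 × 19 × 20 × 4 × 7 = 1276800
GM = 1276800^(1/6) = 10.4157

GM = 10.4157


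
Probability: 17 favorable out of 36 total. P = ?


P = 17/36 = 0.4722

P = 0.4722


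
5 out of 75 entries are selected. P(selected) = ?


P = 5/75 = 0.0667

P = 0.0667


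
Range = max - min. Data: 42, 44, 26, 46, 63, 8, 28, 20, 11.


Max = 63, Min = 8
Range = 63 - 8 = 55

Range = 55


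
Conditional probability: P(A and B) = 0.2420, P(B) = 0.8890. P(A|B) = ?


P(A|B) = 0.2420/0.8890 = 0.2722

P(A|B) = 0.2722


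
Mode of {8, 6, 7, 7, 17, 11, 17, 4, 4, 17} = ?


Frequencies: 4:2, 6:1, 7:2, 8:1, 11:1, 17:3
Max frequency = 3
Mode = 17

Mode = 17


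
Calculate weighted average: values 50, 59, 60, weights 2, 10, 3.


Numerator = 50*2 + 59*10 + 60*3 = 870
Denominator = 2 + 10 + 3 = 15
WM = 870/15 = 58.0000

WM = 58.0000


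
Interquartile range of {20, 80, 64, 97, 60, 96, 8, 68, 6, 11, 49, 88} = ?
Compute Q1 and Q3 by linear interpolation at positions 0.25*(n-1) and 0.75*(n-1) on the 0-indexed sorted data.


Sorted: 6, 8, 11, 20, 49, 60, 64, 68, 80, 88, 96, 97
Q1 (25th %ile) = 17.7500
Q3 (75th %ile) = 82.0000
IQR = 82.0000 - 17.7500 = 64.2500

IQR = 64.2500


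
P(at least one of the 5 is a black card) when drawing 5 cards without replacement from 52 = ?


P(at least one) = 1 - P(none)
P(none) = (26/52) × (25/51) × (24/50) × (23/49) × (22/48) = 0.025310
P(at least one) = 1 - 0.025310 = 0.9747

P = 0.9747


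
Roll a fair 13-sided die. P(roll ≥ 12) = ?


Favorable outcomes (roll ≥ 12): 2
Total outcomes = 13
P = 2/13 = 0.1538

P = 0.1538


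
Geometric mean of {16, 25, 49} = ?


Product = 16 × 25 × 49 = 19600
GM = 19600^(1/3) = 26.9620

GM = 26.9620


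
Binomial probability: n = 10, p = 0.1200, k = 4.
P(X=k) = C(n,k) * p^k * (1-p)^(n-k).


C(10,4) = 210
p^4 = 0.000207
(1-p)^6 = 0.464404
P = 210 * 0.000207 * 0.464404 = 0.0202

P(X=4) = 0.0202


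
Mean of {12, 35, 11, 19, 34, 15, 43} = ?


Sum = 12 + 35 + 11 + 19 + 34 + 15 + 43 = 169
n = 7
Mean = 169/7 = 24.1429

Mean = 24.1429


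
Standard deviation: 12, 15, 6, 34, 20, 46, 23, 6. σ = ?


Mean = 20.2500
Variance = 170.1875
SD = sqrt(170.1875) = 13.0456

SD = 13.0456


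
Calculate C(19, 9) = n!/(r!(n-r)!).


C(19,9) = 19!/(9! × 10!)
= 121645100408832000/(362880 × 3628800)
= 92378

C(19,9) = 92378


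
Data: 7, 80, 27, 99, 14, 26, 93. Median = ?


Sorted: 7, 14, 26, 27, 80, 93, 99
n = 7 (odd)
Middle value = 27

Median = 27


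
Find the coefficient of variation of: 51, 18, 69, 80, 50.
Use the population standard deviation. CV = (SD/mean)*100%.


Mean = 53.6000
SD = 21.0770
CV = (21.0770/53.6000)*100 = 39.3228%

CV = 39.3228%


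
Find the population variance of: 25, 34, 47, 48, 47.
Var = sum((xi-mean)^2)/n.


Mean = 40.2000
Squared deviations: 231.0400, 38.4400, 46.2400, 60.8400, 46.2400
Sum = 422.8000
Variance = 422.8000/5 = 84.5600

Variance = 84.5600


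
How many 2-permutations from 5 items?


P(5,2) = 5!/3!
= 120/6
= 20

P(5,2) = 20


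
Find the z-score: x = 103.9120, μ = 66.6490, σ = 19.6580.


z = (103.9120 - 66.6490)/19.6580
= 37.2630/19.6580
= 1.8956

z = 1.8956


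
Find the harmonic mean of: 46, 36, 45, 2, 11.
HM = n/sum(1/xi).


Sum of reciprocals = 1/46 + 1/36 + 1/45 + 1/2 + 1/11 = 0.662648
HM = 5/0.662648 = 7.5455

HM = 7.5455


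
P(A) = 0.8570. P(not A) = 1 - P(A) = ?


P(not A) = 1 - 0.8570 = 0.1430

P(not A) = 0.1430


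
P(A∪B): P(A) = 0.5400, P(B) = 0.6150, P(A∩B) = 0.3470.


P(A∪B) = 0.5400 + 0.6150 - 0.3470
= 1.1550 - 0.3470
= 0.8080

P(A∪B) = 0.8080


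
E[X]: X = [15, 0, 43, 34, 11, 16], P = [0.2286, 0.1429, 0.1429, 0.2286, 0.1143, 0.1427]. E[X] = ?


E[X] = 15*0.2286 + 0*0.1429 + 43*0.1429 + 34*0.2286 + 11*0.1143 + 16*0.1427
= 3.4290 + 0 + 6.1447 + 7.7724 + 1.2573 + 2.2832
= 20.8866

E[X] = 20.8866


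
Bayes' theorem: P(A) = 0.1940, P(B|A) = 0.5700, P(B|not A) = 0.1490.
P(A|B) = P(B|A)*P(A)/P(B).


P(B) = P(B|A)*P(A) + P(B|A')*P(A')
= 0.5700*0.1940 + 0.1490*0.8060
= 0.110580 + 0.120094 = 0.230674
P(A|B) = 0.110580/0.230674 = 0.4794

P(A|B) = 0.4794


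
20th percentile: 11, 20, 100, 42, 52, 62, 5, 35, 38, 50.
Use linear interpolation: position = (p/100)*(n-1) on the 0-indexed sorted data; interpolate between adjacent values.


Sorted: 5, 11, 20, 35, 38, 42, 50, 52, 62, 100
n = 10
Index = 20/100 * 9 = 1.8000
Lower = data[1] = 11, Upper = data[2] = 20
P20 = 11 + 0.8000*(9) = 18.2000

P20 = 18.2000


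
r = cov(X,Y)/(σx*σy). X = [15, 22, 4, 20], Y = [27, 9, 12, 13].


Mean X = 15.2500, Mean Y = 15.2500
SD X = 6.977643, SD Y = 6.941722
Cov = -4.812500
r = -4.812500/(6.977643*6.941722) = -0.0994

r = -0.0994


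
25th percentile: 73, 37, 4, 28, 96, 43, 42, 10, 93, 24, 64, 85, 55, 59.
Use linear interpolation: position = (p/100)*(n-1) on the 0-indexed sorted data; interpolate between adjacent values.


Sorted: 4, 10, 24, 28, 37, 42, 43, 55, 59, 64, 73, 85, 93, 96
n = 14
Index = 25/100 * 13 = 3.2500
Lower = data[3] = 28, Upper = data[4] = 37
P25 = 28 + 0.2500*(9) = 30.2500

P25 = 30.2500


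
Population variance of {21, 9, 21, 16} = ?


Mean = 16.7500
Squared deviations: 18.0625, 60.0625, 18.0625, 0.5625
Sum = 96.7500
Variance = 96.7500/4 = 24.1875

Variance = 24.1875


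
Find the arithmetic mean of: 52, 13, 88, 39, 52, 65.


Sum = 52 + 13 + 88 + 39 + 52 + 65 = 309
n = 6
Mean = 309/6 = 51.5000

Mean = 51.5000


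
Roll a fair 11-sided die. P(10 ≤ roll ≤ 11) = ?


Favorable outcomes (10 ≤ roll ≤ 11): 2
Total outcomes = 11
P = 2/11 = 0.1818

P = 0.1818


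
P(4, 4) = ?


P(4,4) = 4!/0!
= 24/1
= 24

P(4,4) = 24


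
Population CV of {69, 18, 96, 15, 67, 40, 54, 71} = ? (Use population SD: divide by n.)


Mean = 53.7500
SD = 26.1235
CV = (26.1235/53.7500)*100 = 48.6019%

CV = 48.6019%


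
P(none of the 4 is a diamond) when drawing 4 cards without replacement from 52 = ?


P(no diamonds) = (39/52) × (38/51) × (37/50) × (36/49)
= 0.3038

P = 0.3038


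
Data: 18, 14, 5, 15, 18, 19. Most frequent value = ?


Frequencies: 5:1, 14:1, 15:1, 18:2, 19:1
Max frequency = 2
Mode = 18

Mode = 18


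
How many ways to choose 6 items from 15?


C(15,6) = 15!/(6! × 9!)
= 1307674368000/(720 × 362880)
= 5005

C(15,6) = 5005


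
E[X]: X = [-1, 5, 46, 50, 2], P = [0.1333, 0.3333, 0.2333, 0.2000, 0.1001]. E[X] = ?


E[X] = -1*0.1333 + 5*0.3333 + 46*0.2333 + 50*0.2000 + 2*0.1001
= -0.1333 + 1.6665 + 10.7318 + 10.0000 + 0.2002
= 22.4652

E[X] = 22.4652


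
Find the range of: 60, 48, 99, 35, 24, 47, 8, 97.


Max = 99, Min = 8
Range = 99 - 8 = 91

Range = 91


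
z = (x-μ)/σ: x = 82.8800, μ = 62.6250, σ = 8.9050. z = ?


z = (82.8800 - 62.6250)/8.9050
= 20.2550/8.9050
= 2.2746

z = 2.2746


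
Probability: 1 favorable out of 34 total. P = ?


P = 1/34 = 0.0294

P = 0.0294


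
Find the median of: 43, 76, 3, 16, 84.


Sorted: 3, 16, 43, 76, 84
n = 5 (odd)
Middle value = 43

Median = 43


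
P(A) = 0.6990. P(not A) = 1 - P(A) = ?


P(not A) = 1 - 0.6990 = 0.3010

P(not A) = 0.3010


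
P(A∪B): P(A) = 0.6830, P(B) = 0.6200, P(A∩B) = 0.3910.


P(A∪B) = 0.6830 + 0.6200 - 0.3910
= 1.3030 - 0.3910
= 0.9120

P(A∪B) = 0.9120


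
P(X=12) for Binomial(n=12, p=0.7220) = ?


C(12,12) = 1
p^12 = 0.020065
(1-p)^0 = 1.000000
P = 1 * 0.020065 * 1.000000 = 0.0201

P(X=12) = 0.0201
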